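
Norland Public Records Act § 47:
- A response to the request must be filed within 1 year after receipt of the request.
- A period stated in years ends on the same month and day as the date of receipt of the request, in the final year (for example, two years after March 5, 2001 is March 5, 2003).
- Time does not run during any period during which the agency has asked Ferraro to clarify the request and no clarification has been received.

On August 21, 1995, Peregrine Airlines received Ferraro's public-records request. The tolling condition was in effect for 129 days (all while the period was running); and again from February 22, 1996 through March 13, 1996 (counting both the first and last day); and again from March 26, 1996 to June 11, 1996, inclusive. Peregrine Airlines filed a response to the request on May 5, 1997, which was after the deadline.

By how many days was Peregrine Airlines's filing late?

1 year after August 21, 1995 is August 21, 1996.
Tolling adds 129 days: August 21, 1996 + 129 days = December 28, 1996.
From February 22, 1996 through March 13, 1996 inclusive is 21 days; tolling adds 21 days: December 28, 1996 + 21 days = January 18, 1997.
From March 26, 1996 through June 11, 1996 inclusive is 78 days; tolling adds 78 days: January 18, 1997 + 78 days = April 6, 1997.
The deadline is April 6, 1997; from April 6, 1997 to May 5, 1997 is 29 days.

29 days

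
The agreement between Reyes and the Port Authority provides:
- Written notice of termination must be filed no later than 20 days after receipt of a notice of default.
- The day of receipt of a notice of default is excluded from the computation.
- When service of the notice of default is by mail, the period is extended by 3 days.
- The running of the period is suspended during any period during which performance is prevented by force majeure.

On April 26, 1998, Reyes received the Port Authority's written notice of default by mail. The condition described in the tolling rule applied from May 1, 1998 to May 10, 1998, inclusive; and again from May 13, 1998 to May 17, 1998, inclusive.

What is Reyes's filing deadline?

20 days after April 26, 1998 is May 16, 1998.
Service was by mail, adding 3 days: May 16, 1998 + 3 days = May 19, 1998.
From May 1, 1998 through May 10, 1998 inclusive is 10 days; tolling adds 10 days: May 19, 1998 + 10 days = May 29, 1998.
From May 13, 1998 through May 17, 1998 inclusive is 5 days; tolling adds 5 days: May 29, 1998 + 5 days = June 3, 1998.

June 3, 1998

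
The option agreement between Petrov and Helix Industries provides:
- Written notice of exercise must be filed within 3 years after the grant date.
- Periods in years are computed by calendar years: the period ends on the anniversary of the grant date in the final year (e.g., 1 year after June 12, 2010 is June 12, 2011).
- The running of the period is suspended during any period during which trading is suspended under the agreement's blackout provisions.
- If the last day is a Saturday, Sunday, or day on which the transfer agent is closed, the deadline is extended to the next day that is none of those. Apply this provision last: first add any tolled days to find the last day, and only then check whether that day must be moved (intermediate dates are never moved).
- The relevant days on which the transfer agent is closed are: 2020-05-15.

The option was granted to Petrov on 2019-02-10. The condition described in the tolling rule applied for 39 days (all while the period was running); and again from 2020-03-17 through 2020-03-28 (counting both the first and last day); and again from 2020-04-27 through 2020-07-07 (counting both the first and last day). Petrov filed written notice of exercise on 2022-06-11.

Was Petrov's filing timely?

Yes

3 years after 2019-02-10 is February 10, 2022.
Tolling adds 39 days: February 10, 2022 + 39 days = March 21, 2022.
From March 17, 2020 through March 28, 2020 inclusive is 12 days; tolling adds 12 days: March 21, 2022 + 12 days = April 2, 2022.
From April 27, 2020 through July 7, 2020 inclusive is 72 days; tolling adds 72 days: April 2, 2022 + 72 days = June 13, 2022.
June 13, 2022 is a Monday and not a day on which the transfer agent is closed, so no extension applies.
The deadline is June 13, 2022; the filing on June 11, 2022 is on or before that date.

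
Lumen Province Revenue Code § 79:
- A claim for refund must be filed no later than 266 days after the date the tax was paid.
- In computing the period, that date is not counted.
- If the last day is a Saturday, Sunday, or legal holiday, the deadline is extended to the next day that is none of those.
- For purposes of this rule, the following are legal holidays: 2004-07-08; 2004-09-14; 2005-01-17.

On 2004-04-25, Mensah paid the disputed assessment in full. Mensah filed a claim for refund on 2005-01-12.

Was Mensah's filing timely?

Yes

266 days after 2004-04-25 is January 16, 2005.
January 16, 2005 is Sunday; January 17, 2005 is a listed holiday. The next qualifying day is January 18, 2005.
The deadline is January 18, 2005; the filing on January 12, 2005 is on or before that date.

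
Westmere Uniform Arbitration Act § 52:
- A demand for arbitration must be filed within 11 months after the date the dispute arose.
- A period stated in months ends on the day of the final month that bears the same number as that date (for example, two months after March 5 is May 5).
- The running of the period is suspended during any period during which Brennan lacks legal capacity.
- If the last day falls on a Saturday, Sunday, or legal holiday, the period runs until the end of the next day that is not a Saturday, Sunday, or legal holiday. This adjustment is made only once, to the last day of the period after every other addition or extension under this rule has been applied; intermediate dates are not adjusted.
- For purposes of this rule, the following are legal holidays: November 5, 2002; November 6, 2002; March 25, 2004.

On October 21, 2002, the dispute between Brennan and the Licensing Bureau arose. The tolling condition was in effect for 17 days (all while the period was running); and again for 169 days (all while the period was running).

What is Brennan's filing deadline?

11 months after October 21, 2002 is September 21, 2003.
Tolling adds 17 days: September 21, 2003 + 17 days = October 8, 2003.
Tolling adds 169 days: October 8, 2003 + 169 days = March 25, 2004.
March 25, 2004 is a listed holiday. The next qualifying day is March 26, 2004.

March 26, 2004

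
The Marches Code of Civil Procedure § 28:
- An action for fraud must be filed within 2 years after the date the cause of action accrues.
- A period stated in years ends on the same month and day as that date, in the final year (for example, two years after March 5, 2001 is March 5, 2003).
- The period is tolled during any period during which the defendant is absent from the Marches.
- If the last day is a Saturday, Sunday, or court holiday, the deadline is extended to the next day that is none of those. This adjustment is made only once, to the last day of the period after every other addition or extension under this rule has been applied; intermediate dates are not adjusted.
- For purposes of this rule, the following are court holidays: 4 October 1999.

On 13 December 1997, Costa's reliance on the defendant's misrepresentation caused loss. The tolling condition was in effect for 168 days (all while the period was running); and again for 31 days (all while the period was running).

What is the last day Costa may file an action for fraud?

June 29, 2000

2 years after 13 December 1997 is December 13, 1999.
Tolling adds 168 days: December 13, 1999 + 168 days = May 29, 2000.
Tolling adds 31 days: May 29, 2000 + 31 days = June 29, 2000.
June 29, 2000 is a Thursday and not a court holiday, so no extension applies.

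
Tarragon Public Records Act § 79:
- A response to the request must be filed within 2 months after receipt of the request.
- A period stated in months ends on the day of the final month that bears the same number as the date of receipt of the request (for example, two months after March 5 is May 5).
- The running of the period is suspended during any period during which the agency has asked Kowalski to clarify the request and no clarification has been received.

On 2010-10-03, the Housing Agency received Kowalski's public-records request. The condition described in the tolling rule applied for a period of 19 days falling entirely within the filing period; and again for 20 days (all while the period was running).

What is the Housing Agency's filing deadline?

January 11, 2011

2 months after 2010-10-03 is December 3, 2010.
Tolling adds 19 days: December 3, 2010 + 19 days = December 22, 2010.
Tolling adds 20 days: December 22, 2010 + 20 days = January 11, 2011.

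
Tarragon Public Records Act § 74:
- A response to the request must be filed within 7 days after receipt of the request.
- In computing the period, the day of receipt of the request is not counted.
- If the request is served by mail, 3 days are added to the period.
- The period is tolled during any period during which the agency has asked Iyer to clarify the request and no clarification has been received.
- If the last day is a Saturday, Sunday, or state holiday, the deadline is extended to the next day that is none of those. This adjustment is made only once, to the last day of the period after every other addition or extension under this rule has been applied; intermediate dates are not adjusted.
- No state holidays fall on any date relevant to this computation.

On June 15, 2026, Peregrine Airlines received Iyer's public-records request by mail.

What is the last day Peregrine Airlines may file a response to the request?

7 days after June 15, 2026 is June 22, 2026.
Service was by mail, adding 3 days: June 22, 2026 + 3 days = June 25, 2026.
June 25, 2026 is a Thursday and not a state holiday, so no extension applies.

June 25, 2026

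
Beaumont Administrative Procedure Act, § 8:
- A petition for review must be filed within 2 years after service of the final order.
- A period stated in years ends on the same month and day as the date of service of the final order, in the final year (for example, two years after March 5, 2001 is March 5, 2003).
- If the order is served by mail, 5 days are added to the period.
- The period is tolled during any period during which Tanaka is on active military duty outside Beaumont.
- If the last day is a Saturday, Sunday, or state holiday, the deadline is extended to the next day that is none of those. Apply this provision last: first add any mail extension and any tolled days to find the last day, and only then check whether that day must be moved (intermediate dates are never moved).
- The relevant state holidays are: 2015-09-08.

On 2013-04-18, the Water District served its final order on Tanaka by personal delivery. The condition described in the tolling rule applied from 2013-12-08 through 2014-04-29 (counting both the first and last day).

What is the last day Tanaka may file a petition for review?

2 years after 2013-04-18 is April 18, 2015.
Service was not by mail, so no mail extension applies.
From December 8, 2013 through April 29, 2014 inclusive is 143 days; tolling adds 143 days: April 18, 2015 + 143 days = September 8, 2015.
September 8, 2015 is a listed holiday. The next qualifying day is September 9, 2015.

September 9, 2015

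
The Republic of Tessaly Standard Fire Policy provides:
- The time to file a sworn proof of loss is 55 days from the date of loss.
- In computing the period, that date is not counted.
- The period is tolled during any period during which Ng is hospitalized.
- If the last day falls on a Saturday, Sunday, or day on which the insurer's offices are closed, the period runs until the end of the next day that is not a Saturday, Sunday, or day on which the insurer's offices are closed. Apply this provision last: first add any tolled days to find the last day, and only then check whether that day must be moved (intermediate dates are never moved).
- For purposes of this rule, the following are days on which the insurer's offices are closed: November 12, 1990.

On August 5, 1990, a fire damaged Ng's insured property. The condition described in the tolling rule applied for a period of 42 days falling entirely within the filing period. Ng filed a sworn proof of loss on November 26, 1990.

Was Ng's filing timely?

No

55 days after August 5, 1990 is September 29, 1990.
Tolling adds 42 days: September 29, 1990 + 42 days = November 10, 1990.
November 10, 1990 is Saturday; November 11, 1990 is Sunday; November 12, 1990 is a listed holiday. The next qualifying day is November 13, 1990.
The deadline is November 13, 1990; the filing on November 26, 1990 is after that date.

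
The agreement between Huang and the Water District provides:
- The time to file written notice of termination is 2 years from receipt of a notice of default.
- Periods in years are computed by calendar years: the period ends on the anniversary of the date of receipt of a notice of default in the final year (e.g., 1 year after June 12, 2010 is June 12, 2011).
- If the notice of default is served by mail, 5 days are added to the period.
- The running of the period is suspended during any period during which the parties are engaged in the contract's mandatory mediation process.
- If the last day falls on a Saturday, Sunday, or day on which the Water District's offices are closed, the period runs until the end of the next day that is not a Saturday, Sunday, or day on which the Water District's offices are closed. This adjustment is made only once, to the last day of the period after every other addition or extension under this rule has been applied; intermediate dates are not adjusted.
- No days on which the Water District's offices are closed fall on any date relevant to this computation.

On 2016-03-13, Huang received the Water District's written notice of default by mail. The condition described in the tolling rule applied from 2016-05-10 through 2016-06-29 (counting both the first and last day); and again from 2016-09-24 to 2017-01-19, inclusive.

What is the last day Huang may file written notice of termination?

2 years after 2016-03-13 is March 13, 2018.
Service was by mail, adding 5 days: March 13, 2018 + 5 days = March 18, 2018.
From May 10, 2016 through June 29, 2016 inclusive is 51 days; tolling adds 51 days: March 18, 2018 + 51 days = May 8, 2018.
From September 24, 2016 through January 19, 2017 inclusive is 118 days; tolling adds 118 days: May 8, 2018 + 118 days = September 3, 2018.
September 3, 2018 is a Monday and not a day on which the Water District's offices are closed, so no extension applies.

September 3, 2018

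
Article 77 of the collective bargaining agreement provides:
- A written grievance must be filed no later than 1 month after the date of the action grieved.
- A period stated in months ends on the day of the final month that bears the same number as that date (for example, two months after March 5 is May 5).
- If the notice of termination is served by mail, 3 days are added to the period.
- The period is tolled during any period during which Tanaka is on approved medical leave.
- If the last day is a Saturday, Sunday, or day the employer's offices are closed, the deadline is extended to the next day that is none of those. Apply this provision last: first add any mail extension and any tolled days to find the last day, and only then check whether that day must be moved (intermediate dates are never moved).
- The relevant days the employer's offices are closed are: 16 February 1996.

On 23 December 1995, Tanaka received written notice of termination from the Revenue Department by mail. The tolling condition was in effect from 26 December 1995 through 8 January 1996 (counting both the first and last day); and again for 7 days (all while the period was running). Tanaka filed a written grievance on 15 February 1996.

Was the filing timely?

1 month after 23 December 1995 is January 23, 1996.
Service was by mail, adding 3 days: January 23, 1996 + 3 days = January 26, 1996.
From December 26, 1995 through January 8, 1996 inclusive is 14 days; tolling adds 14 days: January 26, 1996 + 14 days = February 9, 1996.
Tolling adds 7 days: February 9, 1996 + 7 days = February 16, 1996.
February 16, 1996 is a listed holiday; February 17, 1996 is Saturday; February 18, 1996 is Sunday. The next qualifying day is February 19, 1996.
The deadline is February 19, 1996; the filing on February 15, 1996 is on or before that date.

Yes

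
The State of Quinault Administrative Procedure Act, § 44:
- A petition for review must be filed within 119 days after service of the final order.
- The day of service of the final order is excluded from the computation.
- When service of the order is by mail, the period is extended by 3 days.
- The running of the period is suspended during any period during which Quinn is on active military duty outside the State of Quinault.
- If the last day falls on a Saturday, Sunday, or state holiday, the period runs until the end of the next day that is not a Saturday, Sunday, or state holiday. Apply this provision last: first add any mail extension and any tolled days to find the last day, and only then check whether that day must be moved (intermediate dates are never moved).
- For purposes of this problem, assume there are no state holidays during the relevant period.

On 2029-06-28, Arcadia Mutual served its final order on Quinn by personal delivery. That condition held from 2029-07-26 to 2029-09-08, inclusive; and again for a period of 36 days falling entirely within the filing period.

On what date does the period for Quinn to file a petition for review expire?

January 14, 2030

119 days after 2029-06-28 is October 25, 2029.
Service was not by mail, so no mail extension applies.
From July 26, 2029 through September 8, 2029 inclusive is 45 days; tolling adds 45 days: October 25, 2029 + 45 days = December 9, 2029.
Tolling adds 36 days: December 9, 2029 + 36 days = January 14, 2030.
January 14, 2030 is a Monday and not a state holiday, so no extension applies.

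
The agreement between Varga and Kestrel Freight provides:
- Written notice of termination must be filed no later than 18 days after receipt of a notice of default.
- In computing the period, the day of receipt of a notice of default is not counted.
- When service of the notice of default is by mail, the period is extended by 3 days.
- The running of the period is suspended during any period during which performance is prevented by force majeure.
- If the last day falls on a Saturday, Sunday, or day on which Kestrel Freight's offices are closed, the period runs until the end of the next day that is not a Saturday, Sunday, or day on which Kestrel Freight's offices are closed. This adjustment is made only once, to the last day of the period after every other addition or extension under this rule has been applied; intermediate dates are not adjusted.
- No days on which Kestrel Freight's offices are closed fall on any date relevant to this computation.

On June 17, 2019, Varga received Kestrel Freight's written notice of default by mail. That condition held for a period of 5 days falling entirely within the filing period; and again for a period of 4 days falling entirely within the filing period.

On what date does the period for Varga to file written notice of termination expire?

18 days after June 17, 2019 is July 5, 2019.
Service was by mail, adding 3 days: July 5, 2019 + 3 days = July 8, 2019.
Tolling adds 5 days: July 8, 2019 + 5 days = July 13, 2019.
Tolling adds 4 days: July 13, 2019 + 4 days = July 17, 2019.
July 17, 2019 is a Wednesday and not a day on which Kestrel Freight's offices are closed, so no extension applies.

July 17, 2019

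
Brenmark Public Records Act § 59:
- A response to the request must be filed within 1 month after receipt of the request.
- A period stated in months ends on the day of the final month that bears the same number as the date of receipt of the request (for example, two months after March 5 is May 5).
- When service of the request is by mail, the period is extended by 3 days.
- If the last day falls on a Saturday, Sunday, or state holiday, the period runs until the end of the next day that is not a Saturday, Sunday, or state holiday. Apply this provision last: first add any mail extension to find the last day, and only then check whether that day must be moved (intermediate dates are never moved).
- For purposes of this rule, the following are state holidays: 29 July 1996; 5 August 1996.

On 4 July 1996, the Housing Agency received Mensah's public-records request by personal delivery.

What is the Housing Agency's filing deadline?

August 6, 1996

1 month after 4 July 1996 is August 4, 1996.
Service was not by mail, so no mail extension applies.
August 4, 1996 is Sunday; August 5, 1996 is a listed holiday. The next qualifying day is August 6, 1996.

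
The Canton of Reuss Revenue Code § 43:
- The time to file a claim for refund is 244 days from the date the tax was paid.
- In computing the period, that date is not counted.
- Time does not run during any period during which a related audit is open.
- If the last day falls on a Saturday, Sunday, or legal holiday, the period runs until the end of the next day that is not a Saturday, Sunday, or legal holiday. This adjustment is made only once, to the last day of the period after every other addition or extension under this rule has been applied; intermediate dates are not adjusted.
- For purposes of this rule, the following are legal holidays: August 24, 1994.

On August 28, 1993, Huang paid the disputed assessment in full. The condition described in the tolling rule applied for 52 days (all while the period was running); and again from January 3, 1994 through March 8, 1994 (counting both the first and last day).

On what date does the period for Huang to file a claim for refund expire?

244 days after August 28, 1993 is April 29, 1994.
Tolling adds 52 days: April 29, 1994 + 52 days = June 20, 1994.
From January 3, 1994 through March 8, 1994 inclusive is 65 days; tolling adds 65 days: June 20, 1994 + 65 days = August 24, 1994.
August 24, 1994 is a listed holiday. The next qualifying day is August 25, 1994.

August 25, 1994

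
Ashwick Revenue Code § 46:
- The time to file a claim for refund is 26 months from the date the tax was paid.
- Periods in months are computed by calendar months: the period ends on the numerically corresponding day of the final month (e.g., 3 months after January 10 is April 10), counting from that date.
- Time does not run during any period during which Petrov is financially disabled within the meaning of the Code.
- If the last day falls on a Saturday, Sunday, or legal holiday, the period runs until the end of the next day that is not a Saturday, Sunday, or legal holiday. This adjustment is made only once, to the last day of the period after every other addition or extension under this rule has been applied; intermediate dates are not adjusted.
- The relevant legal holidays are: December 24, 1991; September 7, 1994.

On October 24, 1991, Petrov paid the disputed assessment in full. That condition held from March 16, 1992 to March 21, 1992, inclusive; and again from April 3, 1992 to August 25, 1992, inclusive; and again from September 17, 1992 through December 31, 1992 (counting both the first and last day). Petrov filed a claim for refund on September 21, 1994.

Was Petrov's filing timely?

26 months after October 24, 1991 is December 24, 1993.
From March 16, 1992 through March 21, 1992 inclusive is 6 days; tolling adds 6 days: December 24, 1993 + 6 days = December 30, 1993.
From April 3, 1992 through August 25, 1992 inclusive is 145 days; tolling adds 145 days: December 30, 1993 + 145 days = May 24, 1994.
From September 17, 1992 through December 31, 1992 inclusive is 106 days; tolling adds 106 days: May 24, 1994 + 106 days = September 7, 1994.
September 7, 1994 is a listed holiday. The next qualifying day is September 8, 1994.
The deadline is September 8, 1994; the filing on September 21, 1994 is after that date.

No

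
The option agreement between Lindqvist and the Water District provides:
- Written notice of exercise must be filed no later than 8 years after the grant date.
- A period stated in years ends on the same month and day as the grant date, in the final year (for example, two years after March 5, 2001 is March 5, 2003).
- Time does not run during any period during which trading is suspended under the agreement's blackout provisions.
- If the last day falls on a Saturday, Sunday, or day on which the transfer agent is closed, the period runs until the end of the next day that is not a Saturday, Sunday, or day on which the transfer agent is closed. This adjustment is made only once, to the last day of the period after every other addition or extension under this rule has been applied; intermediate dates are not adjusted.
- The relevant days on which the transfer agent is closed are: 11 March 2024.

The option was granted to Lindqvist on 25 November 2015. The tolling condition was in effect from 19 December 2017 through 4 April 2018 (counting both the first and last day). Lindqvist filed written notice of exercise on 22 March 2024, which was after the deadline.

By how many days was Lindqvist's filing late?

10 days

8 years after 25 November 2015 is November 25, 2023.
From December 19, 2017 through April 4, 2018 inclusive is 107 days; tolling adds 107 days: November 25, 2023 + 107 days = March 11, 2024.
March 11, 2024 is a listed holiday. The next qualifying day is March 12, 2024.
The deadline is March 12, 2024; from March 12, 2024 to March 22, 2024 is 10 days.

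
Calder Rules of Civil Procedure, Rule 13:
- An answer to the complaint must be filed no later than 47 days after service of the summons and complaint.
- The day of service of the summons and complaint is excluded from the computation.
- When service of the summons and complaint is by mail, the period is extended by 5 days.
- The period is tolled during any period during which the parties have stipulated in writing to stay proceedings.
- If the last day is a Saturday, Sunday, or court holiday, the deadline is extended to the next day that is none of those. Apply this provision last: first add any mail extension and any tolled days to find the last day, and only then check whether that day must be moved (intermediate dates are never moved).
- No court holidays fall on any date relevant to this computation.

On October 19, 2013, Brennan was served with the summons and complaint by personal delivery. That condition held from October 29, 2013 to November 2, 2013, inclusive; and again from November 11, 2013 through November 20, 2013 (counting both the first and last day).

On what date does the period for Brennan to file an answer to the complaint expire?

December 20, 2013

47 days after October 19, 2013 is December 5, 2013.
Service was not by mail, so no mail extension applies.
From October 29, 2013 through November 2, 2013 inclusive is 5 days; tolling adds 5 days: December 5, 2013 + 5 days = December 10, 2013.
From November 11, 2013 through November 20, 2013 inclusive is 10 days; tolling adds 10 days: December 10, 2013 + 10 days = December 20, 2013.
December 20, 2013 is a Friday and not a court holiday, so no extension applies.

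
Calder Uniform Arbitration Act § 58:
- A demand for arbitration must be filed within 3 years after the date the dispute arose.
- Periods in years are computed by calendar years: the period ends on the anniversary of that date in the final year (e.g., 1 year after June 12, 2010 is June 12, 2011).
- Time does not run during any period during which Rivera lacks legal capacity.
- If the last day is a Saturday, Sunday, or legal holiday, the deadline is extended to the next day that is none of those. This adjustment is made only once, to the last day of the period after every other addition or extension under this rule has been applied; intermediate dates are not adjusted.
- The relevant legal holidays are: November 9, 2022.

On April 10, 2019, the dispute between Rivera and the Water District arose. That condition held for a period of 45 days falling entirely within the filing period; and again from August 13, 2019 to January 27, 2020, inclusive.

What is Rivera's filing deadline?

3 years after April 10, 2019 is April 10, 2022.
Tolling adds 45 days: April 10, 2022 + 45 days = May 25, 2022.
From August 13, 2019 through January 27, 2020 inclusive is 168 days; tolling adds 168 days: May 25, 2022 + 168 days = November 9, 2022.
November 9, 2022 is a listed holiday. The next qualifying day is November 10, 2022.

November 10, 2022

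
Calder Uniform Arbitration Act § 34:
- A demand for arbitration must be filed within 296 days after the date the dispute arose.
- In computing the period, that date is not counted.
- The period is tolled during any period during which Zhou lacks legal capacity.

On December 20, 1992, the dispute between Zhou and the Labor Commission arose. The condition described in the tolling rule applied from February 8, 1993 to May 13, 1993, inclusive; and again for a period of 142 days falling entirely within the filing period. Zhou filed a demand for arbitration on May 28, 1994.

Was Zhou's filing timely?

Yes

296 days after December 20, 1992 is October 12, 1993.
From February 8, 1993 through May 13, 1993 inclusive is 95 days; tolling adds 95 days: October 12, 1993 + 95 days = January 15, 1994.
Tolling adds 142 days: January 15, 1994 + 142 days = June 6, 1994.
The deadline is June 6, 1994; the filing on May 28, 1994 is on or before that date.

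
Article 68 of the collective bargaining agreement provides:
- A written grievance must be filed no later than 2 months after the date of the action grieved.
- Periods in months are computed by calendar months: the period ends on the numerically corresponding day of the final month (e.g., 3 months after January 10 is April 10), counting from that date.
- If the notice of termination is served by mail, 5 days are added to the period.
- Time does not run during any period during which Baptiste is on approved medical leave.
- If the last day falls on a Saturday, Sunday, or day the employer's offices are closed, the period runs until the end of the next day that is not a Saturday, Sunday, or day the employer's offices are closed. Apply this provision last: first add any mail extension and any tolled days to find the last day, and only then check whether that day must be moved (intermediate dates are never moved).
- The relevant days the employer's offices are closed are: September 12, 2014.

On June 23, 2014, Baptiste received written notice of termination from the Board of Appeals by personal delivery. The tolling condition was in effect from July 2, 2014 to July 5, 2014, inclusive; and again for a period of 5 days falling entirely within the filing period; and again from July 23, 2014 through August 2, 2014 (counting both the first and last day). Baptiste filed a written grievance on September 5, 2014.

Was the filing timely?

Yes

2 months after June 23, 2014 is August 23, 2014.
Service was not by mail, so no mail extension applies.
From July 2, 2014 through July 5, 2014 inclusive is 4 days; tolling adds 4 days: August 23, 2014 + 4 days = August 27, 2014.
Tolling adds 5 days: August 27, 2014 + 5 days = September 1, 2014.
From July 23, 2014 through August 2, 2014 inclusive is 11 days; tolling adds 11 days: September 1, 2014 + 11 days = September 12, 2014.
September 12, 2014 is a listed holiday; September 13, 2014 is Saturday; September 14, 2014 is Sunday. The next qualifying day is September 15, 2014.
The deadline is September 15, 2014; the filing on September 5, 2014 is on or before that date.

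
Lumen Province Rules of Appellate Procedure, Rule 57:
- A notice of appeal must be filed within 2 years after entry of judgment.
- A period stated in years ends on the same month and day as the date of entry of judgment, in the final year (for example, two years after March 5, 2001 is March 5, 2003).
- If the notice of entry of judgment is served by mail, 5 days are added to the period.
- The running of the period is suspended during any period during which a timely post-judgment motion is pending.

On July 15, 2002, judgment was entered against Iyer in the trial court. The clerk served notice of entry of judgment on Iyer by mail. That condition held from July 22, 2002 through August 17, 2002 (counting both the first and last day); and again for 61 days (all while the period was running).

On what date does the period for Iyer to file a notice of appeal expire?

2 years after July 15, 2002 is July 15, 2004.
Service was by mail, adding 5 days: July 15, 2004 + 5 days = July 20, 2004.
From July 22, 2002 through August 17, 2002 inclusive is 27 days; tolling adds 27 days: July 20, 2004 + 27 days = August 16, 2004.
Tolling adds 61 days: August 16, 2004 + 61 days = October 16, 2004.

October 16, 2004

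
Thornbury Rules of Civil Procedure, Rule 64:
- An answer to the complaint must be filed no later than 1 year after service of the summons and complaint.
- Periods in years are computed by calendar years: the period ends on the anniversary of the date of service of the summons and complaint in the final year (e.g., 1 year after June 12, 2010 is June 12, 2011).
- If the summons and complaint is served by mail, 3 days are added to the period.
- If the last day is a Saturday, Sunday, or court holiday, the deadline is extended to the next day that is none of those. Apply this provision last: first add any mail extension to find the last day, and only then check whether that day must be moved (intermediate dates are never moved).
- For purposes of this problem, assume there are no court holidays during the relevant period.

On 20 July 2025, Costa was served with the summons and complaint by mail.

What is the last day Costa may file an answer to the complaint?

July 23, 2026

1 year after 20 July 2025 is July 20, 2026.
Service was by mail, adding 3 days: July 20, 2026 + 3 days = July 23, 2026.
July 23, 2026 is a Thursday and not a court holiday, so no extension applies.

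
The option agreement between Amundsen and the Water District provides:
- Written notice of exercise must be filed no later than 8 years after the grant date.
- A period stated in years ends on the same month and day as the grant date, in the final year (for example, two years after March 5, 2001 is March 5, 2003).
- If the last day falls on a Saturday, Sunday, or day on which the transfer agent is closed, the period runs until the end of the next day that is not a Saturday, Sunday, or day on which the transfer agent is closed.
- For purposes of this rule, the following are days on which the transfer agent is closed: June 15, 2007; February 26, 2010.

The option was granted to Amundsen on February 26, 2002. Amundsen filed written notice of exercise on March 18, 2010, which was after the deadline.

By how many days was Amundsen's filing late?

8 years after February 26, 2002 is February 26, 2010.
February 26, 2010 is a listed holiday; February 27, 2010 is Saturday; February 28, 2010 is Sunday. The next qualifying day is March 1, 2010.
The deadline is March 1, 2010; from March 1, 2010 to March 18, 2010 is 17 days.

17 days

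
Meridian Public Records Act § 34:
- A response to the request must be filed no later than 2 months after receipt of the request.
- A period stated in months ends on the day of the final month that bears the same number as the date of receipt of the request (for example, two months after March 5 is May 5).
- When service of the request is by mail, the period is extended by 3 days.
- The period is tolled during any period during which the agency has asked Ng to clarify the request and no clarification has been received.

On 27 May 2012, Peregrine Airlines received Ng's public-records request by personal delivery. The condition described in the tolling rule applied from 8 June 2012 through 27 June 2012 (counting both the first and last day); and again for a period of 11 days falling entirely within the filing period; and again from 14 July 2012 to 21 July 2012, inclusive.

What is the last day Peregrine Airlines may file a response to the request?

September 4, 2012

2 months after 27 May 2012 is July 27, 2012.
Service was not by mail, so no mail extension applies.
From June 8, 2012 through June 27, 2012 inclusive is 20 days; tolling adds 20 days: July 27, 2012 + 20 days = August 16, 2012.
Tolling adds 11 days: August 16, 2012 + 11 days = August 27, 2012.
From July 14, 2012 through July 21, 2012 inclusive is 8 days; tolling adds 8 days: August 27, 2012 + 8 days = September 4, 2012.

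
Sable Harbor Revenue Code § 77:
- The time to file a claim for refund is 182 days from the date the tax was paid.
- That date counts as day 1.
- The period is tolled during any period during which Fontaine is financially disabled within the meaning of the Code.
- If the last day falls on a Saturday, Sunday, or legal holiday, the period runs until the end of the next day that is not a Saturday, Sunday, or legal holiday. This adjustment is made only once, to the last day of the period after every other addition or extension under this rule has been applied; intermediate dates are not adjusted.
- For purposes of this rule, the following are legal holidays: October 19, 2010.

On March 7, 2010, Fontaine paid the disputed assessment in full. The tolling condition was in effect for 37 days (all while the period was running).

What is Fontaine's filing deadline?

October 11, 2010

Counting March 7, 2010 as day 1, day 182 is September 4, 2010.
Tolling adds 37 days: September 4, 2010 + 37 days = October 11, 2010.
October 11, 2010 is a Monday and not a legal holiday, so no extension applies.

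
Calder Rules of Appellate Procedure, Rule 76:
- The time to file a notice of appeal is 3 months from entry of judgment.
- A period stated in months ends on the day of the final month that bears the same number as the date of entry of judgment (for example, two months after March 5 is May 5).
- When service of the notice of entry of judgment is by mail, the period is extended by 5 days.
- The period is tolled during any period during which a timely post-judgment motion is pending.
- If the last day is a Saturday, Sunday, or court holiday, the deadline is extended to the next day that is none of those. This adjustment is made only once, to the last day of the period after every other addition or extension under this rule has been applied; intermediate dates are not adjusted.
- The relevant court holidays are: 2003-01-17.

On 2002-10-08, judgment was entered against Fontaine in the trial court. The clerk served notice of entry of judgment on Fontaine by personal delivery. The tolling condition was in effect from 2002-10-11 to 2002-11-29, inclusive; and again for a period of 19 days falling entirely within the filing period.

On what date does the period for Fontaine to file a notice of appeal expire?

March 18, 2003

3 months after 2002-10-08 is January 8, 2003.
Service was not by mail, so no mail extension applies.
From October 11, 2002 through November 29, 2002 inclusive is 50 days; tolling adds 50 days: January 8, 2003 + 50 days = February 27, 2003.
Tolling adds 19 days: February 27, 2003 + 19 days = March 18, 2003.
March 18, 2003 is a Tuesday and not a court holiday, so no extension applies.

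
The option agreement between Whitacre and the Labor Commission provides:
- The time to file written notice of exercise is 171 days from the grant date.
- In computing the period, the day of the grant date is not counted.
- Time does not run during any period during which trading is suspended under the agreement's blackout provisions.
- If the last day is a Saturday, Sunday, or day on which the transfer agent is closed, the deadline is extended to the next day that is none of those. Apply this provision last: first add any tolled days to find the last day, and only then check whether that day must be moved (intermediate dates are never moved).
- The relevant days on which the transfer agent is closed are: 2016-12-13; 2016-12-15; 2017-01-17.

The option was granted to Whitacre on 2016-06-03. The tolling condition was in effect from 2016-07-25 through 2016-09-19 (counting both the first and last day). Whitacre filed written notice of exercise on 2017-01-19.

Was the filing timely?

171 days after 2016-06-03 is November 21, 2016.
From July 25, 2016 through September 19, 2016 inclusive is 57 days; tolling adds 57 days: November 21, 2016 + 57 days = January 17, 2017.
January 17, 2017 is a listed holiday. The next qualifying day is January 18, 2017.
The deadline is January 18, 2017; the filing on January 19, 2017 is after that date.

No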